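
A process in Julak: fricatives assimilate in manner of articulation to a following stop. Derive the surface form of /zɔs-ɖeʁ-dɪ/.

The rule targets /s/ (voiceless alveolar fricative), which sits before the trigger /ɖ/ (stop).
Changing only its manner to stop gives [t] — the voiceless alveolar stop.
At the second juncture, /ʁ/ likewise becomes [ɢ] adjacent to /d/.

[zɔtɖeɢdɪ]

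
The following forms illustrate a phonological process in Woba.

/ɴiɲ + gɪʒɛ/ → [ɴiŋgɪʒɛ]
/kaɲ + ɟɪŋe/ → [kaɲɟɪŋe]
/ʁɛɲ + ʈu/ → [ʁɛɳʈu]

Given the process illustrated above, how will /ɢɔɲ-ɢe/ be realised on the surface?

[ɢɔɴɢe]

The data show regressive place assimilation: /ɲ/ → [ŋ] before /g/; /ɲ/ → [ɳ] before /ʈ/. In each pair only place changes, matching the following consonant, while manner and voice stay constant.
Nothing changes in [kaɲɟɪŋe]: there the adjacent consonants already agree in place (/ɲ/ and /ɟ/ are both palatal), so this form is consistent with the same rule.
/ɲ/ is a voiced palatal nasal. The following trigger /ɢ/ is uvular, so /ɲ/ must become uvular as well.
Changing only its place to uvular gives [ɴ] — the voiced uvular nasal.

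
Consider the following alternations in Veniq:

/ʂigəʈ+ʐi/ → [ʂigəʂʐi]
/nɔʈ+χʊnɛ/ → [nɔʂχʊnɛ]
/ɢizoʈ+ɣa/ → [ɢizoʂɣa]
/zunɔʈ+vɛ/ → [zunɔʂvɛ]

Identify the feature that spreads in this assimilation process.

Comparing underlying and surface forms, /ʈ/ → [ʂ] is the alternation; the neighbouring /ʐ/ is constant.
/ʈ/ is a stop while /ʐ/ is a fricative; the output [ʂ] is a fricative, matching the trigger — so the feature that spreads is manner.
The same holds elsewhere in the data: /ʈ/ → [ʂ] before /χ/ (stop → fricative, matching a fricative); /ʈ/ → [ʂ] before /ɣ/ (stop → fricative, matching a fricative); /ʈ/ → [ʂ] before /v/ (stop → fricative, matching a fricative) — only manner changes, and always toward the following segment.

manner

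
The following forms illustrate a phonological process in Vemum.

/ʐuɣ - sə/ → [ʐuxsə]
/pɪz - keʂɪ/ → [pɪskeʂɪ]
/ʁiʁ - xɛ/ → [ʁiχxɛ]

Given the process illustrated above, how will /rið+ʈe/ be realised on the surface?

The data show regressive voicing assimilation: /ɣ/ → [x] before /s/; /z/ → [s] before /k/; /ʁ/ → [χ] before /x/. In each pair only voicing changes, matching the following consonant, while place and manner stay constant.
The rule targets /ð/ (voiced dental fricative), which sits before the trigger /ʈ/ (voiceless).
A voiceless dental fricative is [θ], so the surface segment is [θ].

[riθʈe]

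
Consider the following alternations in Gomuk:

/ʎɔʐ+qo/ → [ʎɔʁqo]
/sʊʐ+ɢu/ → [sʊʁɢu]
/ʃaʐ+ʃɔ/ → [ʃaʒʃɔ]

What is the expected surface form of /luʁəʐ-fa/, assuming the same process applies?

[luʁəvfa]

The data show regressive place assimilation: /ʐ/ → [ʁ] before /q/; /ʐ/ → [ʁ] before /ɢ/; /ʐ/ → [ʒ] before /ʃ/. In each pair only place changes, matching the following consonant, while manner and voice stay constant.
/ʐ/ is a voiced retroflex fricative. The following trigger /f/ is labiodental, so /ʐ/ must become labiodental as well.
Changing only its place to labiodental gives [v] — the voiced labiodental fricative.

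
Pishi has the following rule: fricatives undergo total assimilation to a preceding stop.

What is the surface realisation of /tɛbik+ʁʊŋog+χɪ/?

[tɛbikkʊŋoggɪ]

/ʁ/ is the segment targeted by the rule; it sits immediately after /k/, so it assimilates completely and surfaces as [k].
The same rule applies at the second boundary: /χ/ → [g] next to /g/.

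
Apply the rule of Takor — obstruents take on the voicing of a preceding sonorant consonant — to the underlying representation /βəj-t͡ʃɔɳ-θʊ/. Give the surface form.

The rule targets /t͡ʃ/ (voiceless postalveolar affricate), which sits after the trigger /j/ (voiced).
Changing only its voicing to voiced gives [d͡ʒ] — the voiced postalveolar affricate.
The same rule applies at the second boundary: /θ/ → [ð] next to /ɳ/.

[βəjd͡ʒɔɳðʊ]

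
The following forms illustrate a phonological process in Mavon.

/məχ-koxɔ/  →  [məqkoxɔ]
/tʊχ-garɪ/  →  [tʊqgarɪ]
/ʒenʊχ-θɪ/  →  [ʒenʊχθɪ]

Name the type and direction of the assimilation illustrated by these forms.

regressive manner assimilation

The segment that alternates is /χ/, which surfaces as [q] when adjacent to /k/.
/χ/ is a fricative while /k/ is a stop; the output [q] is a stop, matching the trigger — so the feature that spreads is manner.
Place and voice are unchanged, so the assimilation is partial, not total.
Checking the remaining alternation: /χ/ → [q] before /g/ (fricative → stop, matching a stop) — only manner changes, and always toward the following segment.
No alternation appears in [ʒenʊχθɪ]: there the adjacent consonants already agree in manner (/χ/ and /θ/ are both fricatives), so this form is consistent with the same rule.
Since the segment that changes precedes the conditioning segment, the assimilation is regressive.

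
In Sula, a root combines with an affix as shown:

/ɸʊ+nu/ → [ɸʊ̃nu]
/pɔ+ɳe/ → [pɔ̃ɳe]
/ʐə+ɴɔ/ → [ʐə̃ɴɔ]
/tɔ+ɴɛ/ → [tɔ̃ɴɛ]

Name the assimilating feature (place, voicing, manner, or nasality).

nasality

The vowel /ʊ/ surfaces as nasalised [ʊ̃] next to the following nasal /n/ — it has acquired the [+nasal] feature of its neighbour.
The other forms show the same pattern: /ɔ/ → [ɔ̃] before /ɳ/; /ə/ → [ə̃] before /ɴ/; /ɔ/ → [ɔ̃] before /ɴ/ — each time a vowel is nasalised next to a following nasal.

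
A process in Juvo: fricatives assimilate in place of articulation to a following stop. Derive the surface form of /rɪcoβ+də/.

[rɪcozdə]

The rule targets /β/ (voiced bilabial fricative), which sits before the trigger /d/ (alveolar).
Changing only its place to alveolar gives [z] — the voiced alveolar fricative.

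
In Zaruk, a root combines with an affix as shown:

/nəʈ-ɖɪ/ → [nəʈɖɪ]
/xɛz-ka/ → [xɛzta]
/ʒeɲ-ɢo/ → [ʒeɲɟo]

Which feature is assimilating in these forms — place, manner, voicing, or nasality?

place

The segment that alternates is /k/, which surfaces as [t] when adjacent to /z/.
The change velar → alveolar matches the place of the preceding /z/, identifying this as place assimilation.
The same holds elsewhere in the data: /ɢ/ → [ɟ] after /ɲ/ (uvular → palatal, matching palatal) — only place changes, and always toward the preceding segment.
No alternation appears in [nəʈɖɪ]: there the adjacent consonants already agree in place (/ɖ/ and /ʈ/ are both retroflex), so this form is consistent with the same rule.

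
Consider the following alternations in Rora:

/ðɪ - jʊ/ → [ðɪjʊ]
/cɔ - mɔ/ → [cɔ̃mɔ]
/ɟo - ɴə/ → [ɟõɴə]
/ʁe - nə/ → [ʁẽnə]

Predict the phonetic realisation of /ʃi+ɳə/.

[ʃĩɳə]

The data show regressive nasality assimilation (vowel nasalisation): /ɔ/ → [ɔ̃] before /m/; /o/ → [õ] before /ɴ/; /e/ → [ẽ] before /n/ — a vowel is nasalised by an immediately following nasal consonant.
No change occurs in [ðɪjʊ] because the vowel at the boundary is adjacent to an oral consonant, not a nasal (/ɪ/ next to /j/).
The vowel /i/ is adjacent to the following nasal /ɳ/, so it acquires [+nasal] and surfaces as [ĩ].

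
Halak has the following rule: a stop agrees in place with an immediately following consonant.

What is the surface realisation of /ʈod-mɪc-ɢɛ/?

[ʈobmɪqɢɛ]

/d/ is a voiced alveolar stop. The following trigger /m/ is bilabial, so /d/ must become bilabial as well.
A voiced bilabial stop is [b], so the surface segment is [b].
The same rule applies at the second boundary: /c/ → [q] next to /ɢ/.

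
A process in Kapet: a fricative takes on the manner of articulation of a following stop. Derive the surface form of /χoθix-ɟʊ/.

[χoθikɟʊ]

/x/ is a voiceless velar fricative. The following trigger /ɟ/ is a stop, so /x/ must become a stop as well.
Changing only its manner to stop gives [k] — the voiceless velar stop.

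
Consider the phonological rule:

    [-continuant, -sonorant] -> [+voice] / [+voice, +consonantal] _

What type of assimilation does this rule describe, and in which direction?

progressive voicing assimilation

The target ([-continuant, -sonorant], stops) acquires [+voice] next to a voiced consonant ([+voice, +consonantal]) — it takes on the voicing of its neighbour, so the feature that spreads is voicing.
The conditioning segment sits to the left of the focus bar, meaning the trigger precedes the segment that changes — progressive assimilation.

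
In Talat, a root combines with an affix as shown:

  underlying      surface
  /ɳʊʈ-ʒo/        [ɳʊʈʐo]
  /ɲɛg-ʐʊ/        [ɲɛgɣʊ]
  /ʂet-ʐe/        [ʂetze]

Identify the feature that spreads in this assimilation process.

Underlying /ʒ/ is realised as [ʐ] next to /ʈ/; /ʈ/ itself does not change.
The change postalveolar → retroflex matches the place of the preceding /ʈ/, identifying this as place assimilation.
The other alternating forms pattern the same way: /ʐ/ → [ɣ] after /g/ (retroflex → velar, matching velar); /ʐ/ → [z] after /t/ (retroflex → alveolar, matching alveolar) — only place changes, and always toward the preceding segment.

place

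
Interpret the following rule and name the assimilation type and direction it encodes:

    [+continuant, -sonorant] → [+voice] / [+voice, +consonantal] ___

The target ([+continuant, -sonorant], fricatives) acquires [+voice] next to a voiced consonant ([+voice, +consonantal]) — it takes on the voicing of its neighbour, so the feature that spreads is voicing.
Since the environment is written before the underscore, the trigger precedes the target; the direction is progressive.

progressive voicing assimilation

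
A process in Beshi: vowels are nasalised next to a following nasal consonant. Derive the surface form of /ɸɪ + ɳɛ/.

[ɸɪ̃ɳɛ]

/ɪ/ sits next to the nasal /ɳ/ and is therefore nasalised to [ɪ̃].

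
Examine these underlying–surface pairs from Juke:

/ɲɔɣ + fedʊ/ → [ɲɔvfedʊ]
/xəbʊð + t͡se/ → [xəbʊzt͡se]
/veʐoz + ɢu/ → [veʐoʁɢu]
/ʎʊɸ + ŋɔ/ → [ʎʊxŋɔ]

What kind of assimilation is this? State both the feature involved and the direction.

regressive place assimilation

Underlying /ɣ/ is realised as [v] next to /f/; /f/ itself does not change.
The change velar → labiodental matches the place of the following /f/, identifying this as place assimilation.
Manner and voice are unchanged, so the assimilation is partial, not total.
The same holds elsewhere in the data: /ð/ → [z] before /t͡s/ (dental → alveolar, matching alveolar); /z/ → [ʁ] before /ɢ/ (alveolar → uvular, matching uvular); /ɸ/ → [x] before /ŋ/ (bilabial → velar, matching velar) — only place changes, and always toward the following segment.
The trigger is the following segment, so the direction is regressive (anticipatory).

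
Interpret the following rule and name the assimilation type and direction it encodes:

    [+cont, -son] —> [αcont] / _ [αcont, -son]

The rule copies [cont] (continuancy) from the environment onto the target fricatives; since [±cont] encodes the stop/fricative manner contrast, the assimilating dimension is manner.
Since the environment is written after the underscore, the trigger follows the target; the direction is regressive.

regressive manner assimilation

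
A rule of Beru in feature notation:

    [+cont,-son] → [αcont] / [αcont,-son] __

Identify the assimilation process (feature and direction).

The rule copies [cont] (continuancy) from the environment onto the target fricatives; since [±cont] encodes the stop/fricative manner contrast, the assimilating dimension is manner.
Since the environment is written before the underscore, the trigger precedes the target; the direction is progressive.

progressive manner assimilation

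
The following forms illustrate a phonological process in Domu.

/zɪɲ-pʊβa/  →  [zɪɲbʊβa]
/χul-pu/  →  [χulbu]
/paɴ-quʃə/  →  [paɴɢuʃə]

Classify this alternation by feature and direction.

The segment that alternates is /p/, which surfaces as [b] when adjacent to /ɲ/.
/p/ is voiceless while /ɲ/ is voiced; the output [b] is voiced, matching the trigger — so the feature that spreads is voicing.
Place and manner are unchanged, so the assimilation is partial, not total.
The other alternating forms pattern the same way: /p/ → [b] after /l/ (voiceless → voiced, matching voiced); /q/ → [ɢ] after /ɴ/ (voiceless → voiced, matching voiced) — only voicing changes, and always toward the preceding segment.
The trigger is the preceding segment, so the direction is progressive (perseverative).

progressive voicing assimilation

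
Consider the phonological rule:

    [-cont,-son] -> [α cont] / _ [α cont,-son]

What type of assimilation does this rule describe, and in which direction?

The shared variable α links the value of [cont] on the target to that of the neighbouring obstruent. [cont] distinguishes stops from fricatives — a manner-of-articulation feature — so this is manner assimilation.
Since the environment is written after the underscore, the trigger follows the target; the direction is regressive.

regressive manner assimilation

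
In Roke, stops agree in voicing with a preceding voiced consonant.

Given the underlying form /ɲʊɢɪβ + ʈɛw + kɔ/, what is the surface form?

/ʈ/ is a voiceless retroflex stop. The preceding trigger /β/ is voiced, so /ʈ/ must become voiced as well.
The voiced retroflex stop is [ɖ], so /ʈ/ → [ɖ].
The same rule applies at the second boundary: /k/ → [g] next to /w/.

[ɲʊɢɪβɖɛwgɔ]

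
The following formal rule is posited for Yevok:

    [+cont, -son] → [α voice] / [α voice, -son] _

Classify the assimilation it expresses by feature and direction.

The shared variable α links the value of [voice] on the target to the same value on the neighbouring segment, so voicing is the feature that assimilates.
The conditioning segment sits to the left of the focus bar, meaning the trigger precedes the segment that changes — progressive assimilation.

progressive voicing assimilation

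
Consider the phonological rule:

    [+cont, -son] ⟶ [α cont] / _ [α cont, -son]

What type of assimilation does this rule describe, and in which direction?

The shared variable α links the value of [cont] on the target to that of the neighbouring obstruent. [cont] distinguishes stops from fricatives — a manner-of-articulation feature — so this is manner assimilation.
Since the environment is written after the underscore, the trigger follows the target; the direction is regressive.

regressive manner assimilation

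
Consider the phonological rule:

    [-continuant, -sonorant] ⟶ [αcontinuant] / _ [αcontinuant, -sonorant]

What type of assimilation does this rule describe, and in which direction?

regressive manner assimilation

The rule copies [continuant] (continuancy) from the environment onto the target stops; since [±continuant] encodes the stop/fricative manner contrast, the assimilating dimension is manner.
Since the environment is written after the underscore, the trigger follows the target; the direction is regressive.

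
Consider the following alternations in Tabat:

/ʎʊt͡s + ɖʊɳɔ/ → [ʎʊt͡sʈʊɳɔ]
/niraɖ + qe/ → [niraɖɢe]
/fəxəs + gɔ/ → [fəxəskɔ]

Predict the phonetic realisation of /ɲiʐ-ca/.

[ɲiʐɟa]

The data show progressive voicing assimilation: /ɖ/ → [ʈ] after /t͡s/; /q/ → [ɢ] after /ɖ/; /g/ → [k] after /s/. In each pair only voicing changes, matching the preceding consonant, while place and manner stay constant.
The rule targets /c/ (voiceless palatal stop), which sits after the trigger /ʐ/ (voiced).
The voiced palatal stop is [ɟ], so /c/ → [ɟ].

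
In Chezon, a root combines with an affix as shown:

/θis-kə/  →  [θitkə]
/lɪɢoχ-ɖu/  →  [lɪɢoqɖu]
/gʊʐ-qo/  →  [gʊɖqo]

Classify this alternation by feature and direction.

Underlying /s/ is realised as [t] next to /k/; /k/ itself does not change.
/s/ is a fricative while /k/ is a stop; the output [t] is a stop, matching the trigger — so the feature that spreads is manner.
Place and voice are unchanged, so the assimilation is partial, not total.
Checking the remaining alternations: /χ/ → [q] before /ɖ/ (fricative → stop, matching a stop); /ʐ/ → [ɖ] before /q/ (fricative → stop, matching a stop) — only manner changes, and always toward the following segment.
Since the segment that changes precedes the conditioning segment, the assimilation is regressive.

regressive manner assimilation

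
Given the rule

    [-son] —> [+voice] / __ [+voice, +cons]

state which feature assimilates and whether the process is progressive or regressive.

regressive voicing assimilation

The target ([-son], obstruents) acquires [+voice] next to a voiced consonant ([+voice, +cons]) — it takes on the voicing of its neighbour, so the feature that spreads is voicing.
Since the environment is written after the underscore, the trigger follows the target; the direction is regressive.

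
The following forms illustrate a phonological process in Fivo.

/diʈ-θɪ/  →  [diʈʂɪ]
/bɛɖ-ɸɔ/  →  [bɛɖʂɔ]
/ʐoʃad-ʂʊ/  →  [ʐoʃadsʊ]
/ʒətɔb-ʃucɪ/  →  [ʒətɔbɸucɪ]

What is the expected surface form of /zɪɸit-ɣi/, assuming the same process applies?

[zɪɸitzi]

The data show progressive place assimilation: /θ/ → [ʂ] after /ʈ/; /ɸ/ → [ʂ] after /ɖ/; /ʂ/ → [s] after /d/; /ʃ/ → [ɸ] after /b/. In each pair only place changes, matching the preceding consonant, while manner and voice stay constant.
/ɣ/ is a voiced velar fricative. The preceding trigger /t/ is alveolar, so /ɣ/ must become alveolar as well.
A voiced alveolar fricative is [z], so the surface segment is [z].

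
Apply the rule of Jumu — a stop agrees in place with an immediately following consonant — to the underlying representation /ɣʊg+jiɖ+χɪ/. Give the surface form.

[ɣʊɟjiɢχɪ]

/g/ is a voiced velar stop. The following trigger /j/ is palatal, so /g/ must become palatal as well.
Changing only its place to palatal gives [ɟ] — the voiced palatal stop.
At the second juncture, /ɖ/ likewise becomes [ɢ] adjacent to /χ/.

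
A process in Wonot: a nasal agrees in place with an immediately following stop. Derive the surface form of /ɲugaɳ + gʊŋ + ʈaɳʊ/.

[ɲugaŋgʊɳʈaɳʊ]

/ɳ/ is a voiced retroflex nasal. The following trigger /g/ is velar, so /ɳ/ must become velar as well.
A voiced velar nasal is [ŋ], so the surface segment is [ŋ].
At the second juncture, /ŋ/ likewise becomes [ɳ] adjacent to /ʈ/.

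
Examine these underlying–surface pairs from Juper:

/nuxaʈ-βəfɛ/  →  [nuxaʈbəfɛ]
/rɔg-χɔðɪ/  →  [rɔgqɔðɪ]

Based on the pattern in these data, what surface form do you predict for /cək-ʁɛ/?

The data show progressive manner assimilation: /β/ → [b] after /ʈ/; /χ/ → [q] after /g/. In each pair only manner changes, matching the preceding consonant, while place and voice stay constant.
/ʁ/ is a voiced uvular fricative. The preceding trigger /k/ is a stop, so /ʁ/ must become a stop as well.
The voiced uvular stop is [ɢ], so /ʁ/ → [ɢ].

[cəkɢɛ]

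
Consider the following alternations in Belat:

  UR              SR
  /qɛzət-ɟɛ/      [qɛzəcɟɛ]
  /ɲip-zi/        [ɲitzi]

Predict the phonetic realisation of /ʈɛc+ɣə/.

[ʈɛkɣə]

The data show regressive place assimilation: /t/ → [c] before /ɟ/; /p/ → [t] before /z/. In each pair only place changes, matching the following consonant, while manner and voice stay constant.
/c/ is a voiceless palatal stop. The following trigger /ɣ/ is velar, so /c/ must become velar as well.
Changing only its place to velar gives [k] — the voiceless velar stop.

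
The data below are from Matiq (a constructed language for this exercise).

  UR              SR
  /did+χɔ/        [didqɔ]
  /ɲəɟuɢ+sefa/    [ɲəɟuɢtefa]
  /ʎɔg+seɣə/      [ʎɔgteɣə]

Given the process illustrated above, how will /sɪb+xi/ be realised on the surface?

The data show progressive manner assimilation: /χ/ → [q] after /d/; /s/ → [t] after /ɢ/; /s/ → [t] after /g/. In each pair only manner changes, matching the preceding consonant, while place and voice stay constant.
/x/ is a voiceless velar fricative. The preceding trigger /b/ is a stop, so /x/ must become a stop as well.
The voiceless velar stop is [k], so /x/ → [k].

[sɪbki]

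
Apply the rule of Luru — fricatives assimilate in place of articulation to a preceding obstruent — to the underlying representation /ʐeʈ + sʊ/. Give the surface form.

[ʐeʈʂʊ]

/s/ is a voiceless alveolar fricative. The preceding trigger /ʈ/ is retroflex, so /s/ must become retroflex as well.
A voiceless retroflex fricative is [ʂ], so the surface segment is [ʂ].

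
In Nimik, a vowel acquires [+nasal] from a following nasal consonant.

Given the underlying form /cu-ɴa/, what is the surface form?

The vowel /u/ is adjacent to the following nasal /ɴ/, so it acquires [+nasal] and surfaces as [ũ].

[cũɴa]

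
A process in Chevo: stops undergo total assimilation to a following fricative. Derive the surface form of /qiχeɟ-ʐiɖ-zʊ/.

[qiχeʐʐizzʊ]

/ɟ/ is the segment targeted by the rule; it sits immediately before /ʐ/, so it assimilates completely and surfaces as [ʐ].
At the second juncture, /ɖ/ likewise becomes [z] adjacent to /z/.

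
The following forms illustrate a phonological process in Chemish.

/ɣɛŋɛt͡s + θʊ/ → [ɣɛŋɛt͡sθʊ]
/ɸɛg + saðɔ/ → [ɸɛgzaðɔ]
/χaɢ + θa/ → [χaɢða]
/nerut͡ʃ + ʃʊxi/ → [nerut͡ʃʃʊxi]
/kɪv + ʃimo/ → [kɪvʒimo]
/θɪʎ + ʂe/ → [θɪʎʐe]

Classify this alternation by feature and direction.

progressive voicing assimilation

Comparing underlying and surface forms, /s/ → [z] is the alternation; the neighbouring /g/ is constant.
/s/ is voiceless while /g/ is voiced; the output [z] is voiced, matching the trigger — so the feature that spreads is voicing.
Place and manner are unchanged, so the assimilation is partial, not total.
Checking the remaining alternations: /θ/ → [ð] after /ɢ/ (voiceless → voiced, matching voiced); /ʃ/ → [ʒ] after /v/ (voiceless → voiced, matching voiced); /ʂ/ → [ʐ] after /ʎ/ (voiceless → voiced, matching voiced) — only voicing changes, and always toward the preceding segment.
No alternation appears in [ɣɛŋɛt͡sθʊ], [nerut͡ʃʃʊxi]: there the adjacent consonants already agree in voicing (/θ/ and /t͡s/ are both voiceless; /ʃ/ and /t͡ʃ/ are both voiceless), so these forms are consistent with the same rule.
The trigger is the preceding segment, so the direction is progressive (perseverative).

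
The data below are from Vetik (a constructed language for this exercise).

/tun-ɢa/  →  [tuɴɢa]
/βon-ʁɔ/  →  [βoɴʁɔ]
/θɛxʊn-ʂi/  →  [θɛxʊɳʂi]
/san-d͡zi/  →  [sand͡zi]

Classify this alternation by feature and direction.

regressive place assimilation

The segment that alternates is /n/, which surfaces as [ɴ] when adjacent to /ɢ/.
The change alveolar → uvular matches the place of the following /ɢ/, identifying this as place assimilation.
Manner and voice are unchanged, so the assimilation is partial, not total.
Checking the remaining alternations: /n/ → [ɴ] before /ʁ/ (alveolar → uvular, matching uvular); /n/ → [ɳ] before /ʂ/ (alveolar → retroflex, matching retroflex) — only place changes, and always toward the following segment.
No alternation appears in [sand͡zi]: there the adjacent consonants already agree in place (/n/ and /d͡z/ are both alveolar), so this form is consistent with the same rule.
The trigger is the following segment, so the direction is regressive (anticipatory).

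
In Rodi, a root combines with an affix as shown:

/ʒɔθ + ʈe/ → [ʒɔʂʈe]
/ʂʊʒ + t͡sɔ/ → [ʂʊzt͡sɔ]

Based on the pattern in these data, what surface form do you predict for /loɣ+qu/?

The data show regressive place assimilation: /θ/ → [ʂ] before /ʈ/; /ʒ/ → [z] before /t͡s/. In each pair only place changes, matching the following consonant, while manner and voice stay constant.
/ɣ/ is a voiced velar fricative. The following trigger /q/ is uvular, so /ɣ/ must become uvular as well.
A voiced uvular fricative is [ʁ], so the surface segment is [ʁ].

[loʁqu]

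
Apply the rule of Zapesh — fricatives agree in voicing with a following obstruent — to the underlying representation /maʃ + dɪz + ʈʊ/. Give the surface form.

[maʒdɪsʈʊ]

The rule targets /ʃ/ (voiceless postalveolar fricative), which sits before the trigger /d/ (voiced).
The voiced postalveolar fricative is [ʒ], so /ʃ/ → [ʒ].
At the second juncture, /z/ likewise becomes [s] adjacent to /ʈ/.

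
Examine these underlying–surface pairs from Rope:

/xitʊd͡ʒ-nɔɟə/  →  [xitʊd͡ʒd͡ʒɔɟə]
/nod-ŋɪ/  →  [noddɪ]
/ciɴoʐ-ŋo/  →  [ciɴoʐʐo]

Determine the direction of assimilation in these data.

Underlying /n/ is realised as [d͡ʒ] next to /d͡ʒ/; /d͡ʒ/ itself does not change.
The output [d͡ʒ] is identical to the trigger /d͡ʒ/ — every feature (place, manner, voicing) has been copied — so this is total assimilation.
The other forms behave the same way: /ŋ/ → [d] after /d/; /ŋ/ → [ʐ] after /ʐ/ — in each case the output is a copy of the preceding consonant.
The trigger is the preceding segment, so the direction is progressive (perseverative).

progressive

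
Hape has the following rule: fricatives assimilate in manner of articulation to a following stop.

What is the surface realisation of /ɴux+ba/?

[ɴukba]

/x/ is a voiceless velar fricative. The following trigger /b/ is a stop, so /x/ must become a stop as well.
A voiceless velar stop is [k], so the surface segment is [k].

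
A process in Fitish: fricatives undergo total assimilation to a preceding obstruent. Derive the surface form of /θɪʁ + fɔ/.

/f/ is the segment targeted by the rule; it sits immediately after /ʁ/, so it assimilates completely and surfaces as [ʁ].

[θɪʁʁɔ]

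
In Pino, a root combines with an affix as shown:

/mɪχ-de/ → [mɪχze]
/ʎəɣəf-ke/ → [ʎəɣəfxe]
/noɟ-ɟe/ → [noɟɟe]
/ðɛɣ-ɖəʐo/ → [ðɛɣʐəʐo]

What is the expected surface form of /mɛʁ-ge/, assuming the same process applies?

The data show progressive manner assimilation: /d/ → [z] after /χ/; /k/ → [x] after /f/; /ɖ/ → [ʐ] after /ɣ/. In each pair only manner changes, matching the preceding consonant, while place and voice stay constant.
No alternation appears in [noɟɟe]: there the adjacent consonants already agree in manner (/ɟ/ and /ɟ/ are both stops), so this form is consistent with the same rule.
The rule targets /g/ (voiced velar stop), which sits after the trigger /ʁ/ (fricative).
The voiced velar fricative is [ɣ], so /g/ → [ɣ].

[mɛʁɣe]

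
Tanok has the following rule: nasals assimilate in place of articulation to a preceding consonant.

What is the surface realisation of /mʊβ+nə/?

The rule targets /n/ (voiced alveolar nasal), which sits after the trigger /β/ (bilabial).
The voiced bilabial nasal is [m], so /n/ → [m].

[mʊβmə]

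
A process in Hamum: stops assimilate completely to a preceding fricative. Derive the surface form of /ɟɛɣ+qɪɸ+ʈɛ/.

/q/ is the segment targeted by the rule; it sits immediately after /ɣ/, so it assimilates completely and surfaces as [ɣ].
The same rule applies at the second boundary: /ʈ/ → [ɸ] next to /ɸ/.

[ɟɛɣɣɪɸɸɛ]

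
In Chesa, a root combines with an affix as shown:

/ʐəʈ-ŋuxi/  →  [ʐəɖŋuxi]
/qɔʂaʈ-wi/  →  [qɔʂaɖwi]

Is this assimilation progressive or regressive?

Comparing underlying and surface forms, /ʈ/ → [ɖ] is the alternation; the neighbouring /ŋ/ is constant.
/ʈ/ is voiceless while /ŋ/ is voiced; the output [ɖ] is voiced, matching the trigger — so the feature that spreads is voicing.
Checking the remaining alternation: /ʈ/ → [ɖ] before /w/ (voiceless → voiced, matching voiced) — only voicing changes, and always toward the following segment.
The trigger is the following segment, so the direction is regressive (anticipatory).

regressive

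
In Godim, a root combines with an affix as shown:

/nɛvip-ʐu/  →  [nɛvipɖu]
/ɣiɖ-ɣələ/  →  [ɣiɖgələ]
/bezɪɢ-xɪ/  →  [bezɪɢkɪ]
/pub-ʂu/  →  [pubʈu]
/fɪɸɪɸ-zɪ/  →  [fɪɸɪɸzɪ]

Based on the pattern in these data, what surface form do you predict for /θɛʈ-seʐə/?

The data show progressive manner assimilation: /ʐ/ → [ɖ] after /p/; /ɣ/ → [g] after /ɖ/; /x/ → [k] after /ɢ/; /ʂ/ → [ʈ] after /b/. In each pair only manner changes, matching the preceding consonant, while place and voice stay constant.
No alternation appears in [fɪɸɪɸzɪ]: there the adjacent consonants already agree in manner (/z/ and /ɸ/ are both fricatives), so this form is consistent with the same rule.
/s/ is a voiceless alveolar fricative. The preceding trigger /ʈ/ is a stop, so /s/ must become a stop as well.
The voiceless alveolar stop is [t], so /s/ → [t].

[θɛʈteʐə]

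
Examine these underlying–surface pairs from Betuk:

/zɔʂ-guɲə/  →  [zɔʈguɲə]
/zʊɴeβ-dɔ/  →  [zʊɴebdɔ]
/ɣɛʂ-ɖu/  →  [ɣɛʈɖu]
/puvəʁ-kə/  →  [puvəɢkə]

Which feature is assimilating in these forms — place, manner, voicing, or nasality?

Underlying /ʂ/ is realised as [ʈ] next to /g/; /g/ itself does not change.
The change fricative → stop matches the manner of the following /g/, identifying this as manner assimilation.
The same holds elsewhere in the data: /β/ → [b] before /d/ (fricative → stop, matching a stop); /ʂ/ → [ʈ] before /ɖ/ (fricative → stop, matching a stop); /ʁ/ → [ɢ] before /k/ (fricative → stop, matching a stop) — only manner changes, and always toward the following segment.

manner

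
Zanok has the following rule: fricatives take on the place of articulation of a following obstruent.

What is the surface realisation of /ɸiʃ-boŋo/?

[ɸiɸboŋo]

The rule targets /ʃ/ (voiceless postalveolar fricative), which sits before the trigger /b/ (bilabial).
Changing only its place to bilabial gives [ɸ] — the voiceless bilabial fricative.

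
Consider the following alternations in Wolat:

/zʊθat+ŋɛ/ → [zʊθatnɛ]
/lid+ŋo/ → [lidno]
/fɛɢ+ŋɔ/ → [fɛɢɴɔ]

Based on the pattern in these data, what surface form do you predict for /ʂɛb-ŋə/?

[ʂɛbmə]

The data show progressive place assimilation: /ŋ/ → [n] after /t/; /ŋ/ → [n] after /d/; /ŋ/ → [ɴ] after /ɢ/. In each pair only place changes, matching the preceding consonant, while manner and voice stay constant.
The rule targets /ŋ/ (voiced velar nasal), which sits after the trigger /b/ (bilabial).
Changing only its place to bilabial gives [m] — the voiced bilabial nasal.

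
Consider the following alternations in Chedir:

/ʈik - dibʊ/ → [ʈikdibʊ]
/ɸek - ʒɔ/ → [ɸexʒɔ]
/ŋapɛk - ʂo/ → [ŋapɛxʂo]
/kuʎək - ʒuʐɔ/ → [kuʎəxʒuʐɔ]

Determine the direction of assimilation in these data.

regressive

Comparing underlying and surface forms, /k/ → [x] is the alternation; the neighbouring /ʒ/ is constant.
The change stop → fricative matches the manner of the following /ʒ/, identifying this as manner assimilation.
The same holds elsewhere in the data: /k/ → [x] before /ʂ/ (stop → fricative, matching a fricative) — only manner changes, and always toward the following segment.
Nothing changes in [ʈikdibʊ]: there the adjacent consonants already agree in manner (/k/ and /d/ are both stops), so this form is consistent with the same rule.
Since the segment that changes precedes the conditioning segment, the assimilation is regressive.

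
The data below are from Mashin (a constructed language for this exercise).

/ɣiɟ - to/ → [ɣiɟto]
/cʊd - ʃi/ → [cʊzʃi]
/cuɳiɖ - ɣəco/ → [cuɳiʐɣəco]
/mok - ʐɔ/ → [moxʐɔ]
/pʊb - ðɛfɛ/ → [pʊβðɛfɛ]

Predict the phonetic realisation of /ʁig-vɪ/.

[ʁiɣvɪ]

The data show regressive manner assimilation: /d/ → [z] before /ʃ/; /ɖ/ → [ʐ] before /ɣ/; /k/ → [x] before /ʐ/; /b/ → [β] before /ð/. In each pair only manner changes, matching the following consonant, while place and voice stay constant.
Nothing changes in [ɣiɟto]: there the adjacent consonants already agree in manner (/ɟ/ and /t/ are both stops), so this form is consistent with the same rule.
/g/ is a voiced velar stop. The following trigger /v/ is a fricative, so /g/ must become a fricative as well.
Changing only its manner to fricative gives [ɣ] — the voiced velar fricative.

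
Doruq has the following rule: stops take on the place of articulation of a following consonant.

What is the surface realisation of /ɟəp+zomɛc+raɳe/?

[ɟətzomɛtraɳe]

The rule targets /p/ (voiceless bilabial stop), which sits before the trigger /z/ (alveolar).
A voiceless alveolar stop is [t], so the surface segment is [t].
At the second juncture, /c/ likewise becomes [t] adjacent to /r/.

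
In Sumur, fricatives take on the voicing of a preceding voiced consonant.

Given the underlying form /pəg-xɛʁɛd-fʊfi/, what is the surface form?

The rule targets /x/ (voiceless velar fricative), which sits after the trigger /g/ (voiced).
A voiced velar fricative is [ɣ], so the surface segment is [ɣ].
The same rule applies at the second boundary: /f/ → [v] next to /d/.

[pəgɣɛʁɛdvʊfi]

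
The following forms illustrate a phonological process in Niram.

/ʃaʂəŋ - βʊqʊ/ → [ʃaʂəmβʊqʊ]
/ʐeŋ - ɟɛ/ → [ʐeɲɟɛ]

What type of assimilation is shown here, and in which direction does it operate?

Comparing underlying and surface forms, /ŋ/ → [m] is the alternation; the neighbouring /β/ is constant.
The change velar → bilabial matches the place of the following /β/, identifying this as place assimilation.
Manner and voice are unchanged, so the assimilation is partial, not total.
The other alternating form patterns the same way: /ŋ/ → [ɲ] before /ɟ/ (velar → palatal, matching palatal) — only place changes, and always toward the following segment.
The trigger is the following segment, so the direction is regressive (anticipatory).

regressive place assimilation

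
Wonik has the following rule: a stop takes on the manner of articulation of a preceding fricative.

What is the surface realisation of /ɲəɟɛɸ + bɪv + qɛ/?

[ɲəɟɛɸβɪvχɛ]

The rule targets /b/ (voiced bilabial stop), which sits after the trigger /ɸ/ (fricative).
The voiced bilabial fricative is [β], so /b/ → [β].
The same rule applies at the second boundary: /q/ → [χ] next to /v/.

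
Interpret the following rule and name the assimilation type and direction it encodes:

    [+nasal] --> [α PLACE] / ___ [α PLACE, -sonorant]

The rule copies the place features (abbreviated [PLACE]) from the environment onto the target, so the assimilating feature is place.
The conditioning segment sits to the right of the focus bar, meaning the trigger follows the segment that changes — regressive assimilation.

regressive place assimilation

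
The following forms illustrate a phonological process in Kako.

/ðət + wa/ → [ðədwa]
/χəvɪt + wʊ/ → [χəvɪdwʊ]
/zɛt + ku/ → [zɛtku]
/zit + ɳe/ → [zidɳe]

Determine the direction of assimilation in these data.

regressive

Comparing underlying and surface forms, /t/ → [d] is the alternation; the neighbouring /w/ is constant.
The change voiceless → voiced matches the voicing of the following /w/, identifying this as voicing assimilation.
The same holds elsewhere in the data: /t/ → [d] before /ɳ/ (voiceless → voiced, matching voiced) — only voicing changes, and always toward the following segment.
No alternation appears in [zɛtku]: there the adjacent consonants already agree in voicing (/t/ and /k/ are both voiceless), so this form is consistent with the same rule.
The trigger is the following segment, so the direction is regressive (anticipatory).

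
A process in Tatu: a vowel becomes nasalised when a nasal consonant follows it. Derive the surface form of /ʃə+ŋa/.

The vowel /ə/ is adjacent to the following nasal /ŋ/, so it acquires [+nasal] and surfaces as [ə̃].

[ʃə̃ŋa]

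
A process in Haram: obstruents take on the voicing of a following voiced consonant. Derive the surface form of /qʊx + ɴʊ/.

The rule targets /x/ (voiceless velar fricative), which sits before the trigger /ɴ/ (voiced).
The voiced velar fricative is [ɣ], so /x/ → [ɣ].

[qʊɣɴʊ]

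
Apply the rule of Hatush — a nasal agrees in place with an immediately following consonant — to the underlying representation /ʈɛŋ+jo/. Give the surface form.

[ʈɛɲjo]

The rule targets /ŋ/ (voiced velar nasal), which sits before the trigger /j/ (palatal).
A voiced palatal nasal is [ɲ], so the surface segment is [ɲ].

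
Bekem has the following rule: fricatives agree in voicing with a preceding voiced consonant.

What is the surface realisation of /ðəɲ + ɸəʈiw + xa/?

The rule targets /ɸ/ (voiceless bilabial fricative), which sits after the trigger /ɲ/ (voiced).
Changing only its voicing to voiced gives [β] — the voiced bilabial fricative.
At the second juncture, /x/ likewise becomes [ɣ] adjacent to /w/.

[ðəɲβəʈiwɣa]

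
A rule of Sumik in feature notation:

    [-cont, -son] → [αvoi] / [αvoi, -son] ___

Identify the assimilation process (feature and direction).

progressive voicing assimilation

The rule copies [voi] from the environment onto the target, so the assimilating feature is voicing.
The conditioning segment sits to the left of the focus bar, meaning the trigger precedes the segment that changes — progressive assimilation.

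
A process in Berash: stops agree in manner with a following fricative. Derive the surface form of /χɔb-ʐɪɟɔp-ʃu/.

The rule targets /b/ (voiced bilabial stop), which sits before the trigger /ʐ/ (fricative).
A voiced bilabial fricative is [β], so the surface segment is [β].
At the second juncture, /p/ likewise becomes [ɸ] adjacent to /ʃ/.

[χɔβʐɪɟɔɸʃu]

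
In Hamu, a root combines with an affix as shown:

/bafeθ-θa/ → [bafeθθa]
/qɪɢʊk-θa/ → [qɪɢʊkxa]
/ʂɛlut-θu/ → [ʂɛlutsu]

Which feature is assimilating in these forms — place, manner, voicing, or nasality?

place

The segment that alternates is /θ/, which surfaces as [x] when adjacent to /k/.
The change dental → velar matches the place of the preceding /k/, identifying this as place assimilation.
The same holds elsewhere in the data: /θ/ → [s] after /t/ (dental → alveolar, matching alveolar) — only place changes, and always toward the preceding segment.
Nothing changes in [bafeθθa]: there the adjacent consonants already agree in place (/θ/ and /θ/ are both dental), so this form is consistent with the same rule.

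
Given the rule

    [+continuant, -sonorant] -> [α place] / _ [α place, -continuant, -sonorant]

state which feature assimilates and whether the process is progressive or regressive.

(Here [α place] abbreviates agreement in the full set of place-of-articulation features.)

regressive place assimilation

The shared variable α links the value of the place features (abbreviated [place]) on the target to the same value on the neighbouring segment, so place is the feature that assimilates.
The conditioning segment sits to the right of the focus bar, meaning the trigger follows the segment that changes — regressive assimilation.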